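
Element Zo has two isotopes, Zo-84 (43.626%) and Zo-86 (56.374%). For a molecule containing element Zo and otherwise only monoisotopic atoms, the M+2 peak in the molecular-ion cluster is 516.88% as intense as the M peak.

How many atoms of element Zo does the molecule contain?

For n independent Zo atoms, I(M+2)/I(M) = n · (abundance Zo-86) / (abundance Zo-84) = n · 0.56374/0.43626.
n = 5.1688 × 0.43626/0.56374 = 4.00 ≈ 4

4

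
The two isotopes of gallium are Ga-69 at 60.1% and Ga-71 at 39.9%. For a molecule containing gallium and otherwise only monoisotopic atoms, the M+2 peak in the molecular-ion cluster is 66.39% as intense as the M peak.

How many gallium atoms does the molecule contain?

1

With n Ga atoms, P(M+2)/P(M) = C(n,1)·p^(n−1)q / p^n = n·q/p = n · 0.399/0.601.
n = 0.6639 × 0.601/0.399 = 1.00 ≈ 1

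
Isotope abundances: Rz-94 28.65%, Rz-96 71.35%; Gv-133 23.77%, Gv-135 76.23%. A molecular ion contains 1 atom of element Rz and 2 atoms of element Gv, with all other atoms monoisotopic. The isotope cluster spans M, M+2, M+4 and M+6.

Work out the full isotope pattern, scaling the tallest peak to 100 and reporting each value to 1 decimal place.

3.8 : 33.9 : 100.0 : 97.5

Element Rz pattern (n=1): 0.2865 : 0.7135
Element Gv pattern (n=2): 0.05650129 : 0.36239742 : 0.58110129
Convolve the two distributions (both contribute in 2-u steps):
  M: 0.2865×0.05650129 = 0.016188
  M+2: 0.2865×0.36239742 + 0.7135×0.05650129 = 0.144141
  M+4: 0.2865×0.58110129 + 0.7135×0.36239742 = 0.425056
  M+6: 0.7135×0.58110129 = 0.414616
Scale to base peak (0.425056) = 100: 3.8 : 33.9 : 100.0 : 97.5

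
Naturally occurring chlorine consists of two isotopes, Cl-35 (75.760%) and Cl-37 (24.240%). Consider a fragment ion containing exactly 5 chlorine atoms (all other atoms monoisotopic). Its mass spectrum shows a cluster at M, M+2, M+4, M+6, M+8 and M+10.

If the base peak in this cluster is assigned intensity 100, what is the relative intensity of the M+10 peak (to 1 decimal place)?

0.2

Binomial terms of (0.75760 + 0.24240)^5: M 0.2496, M+2 0.3993, M+4 0.2555, M+6 0.0817, M+8 0.0131, M+10 0.0008 → M+2 is the base peak.
P(M+2) = C(5,1) × 0.75760^4 × 0.24240^1 = 5 × 0.32942751 × 0.2424 = 0.399266 (base)
P(M+10) = C(5,5) × 0.75760^0 × 0.24240^5 = 1 × 1.0000 × 0.00083688 = 0.000837
Relative intensity = 0.000837 / 0.399266 × 100 = 0.2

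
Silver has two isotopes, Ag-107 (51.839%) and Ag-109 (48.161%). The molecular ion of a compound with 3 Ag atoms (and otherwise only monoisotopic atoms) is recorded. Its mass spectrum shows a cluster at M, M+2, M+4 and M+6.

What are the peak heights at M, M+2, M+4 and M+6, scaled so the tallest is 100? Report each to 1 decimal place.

Each Ag atom is independently Ag-107 (p = 0.51839) or Ag-109 (q = 0.48161); the cluster is the binomial expansion (p + q)^3.
P(M) = 0.51839^3 = 0.139306
P(M+2) = 3 × 0.51839^2 × 0.48161^1 = 0.388267
P(M+4) = 3 × 0.51839^1 × 0.48161^2 = 0.360719
P(M+6) = 0.48161^3 = 0.111709
The M+2 peak is largest (0.388267); scaling to 100 gives 35.9 : 100.0 : 92.9 : 28.8.

35.9 : 100.0 : 92.9 : 28.8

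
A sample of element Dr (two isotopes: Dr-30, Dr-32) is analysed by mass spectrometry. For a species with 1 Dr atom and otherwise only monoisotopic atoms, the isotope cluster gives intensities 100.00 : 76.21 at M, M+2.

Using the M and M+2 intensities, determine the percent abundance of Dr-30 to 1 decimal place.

56.8%

Let p = fractional abundance of Dr-30. I(M+2)/I(M) = [C(1,1)·p^0·(1−p)] / p^1 = 1·(1−p)/p = 76.21/100.00 = 0.7621
(1−p)/p = 0.7621/1 = 0.7621  ⇒  p = 1/(1 + 0.7621) = 0.5675
Dr-30: 56.8%, Dr-32: 43.2%.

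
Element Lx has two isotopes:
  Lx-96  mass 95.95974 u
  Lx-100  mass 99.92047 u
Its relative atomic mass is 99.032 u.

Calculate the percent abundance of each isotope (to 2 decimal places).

Writing the weighted mean with unknown fraction x of Lx-96:
95.95974·x + 99.92047·(1 − x) = 99.032
(95.95974 − 99.92047)·x = 99.032 − 99.92047
x = -0.88847 / -3.96073 = 0.22432 → 22.43% Lx-96, 77.57% Lx-100.

Lx-96: 22.43%, Lx-100: 77.57%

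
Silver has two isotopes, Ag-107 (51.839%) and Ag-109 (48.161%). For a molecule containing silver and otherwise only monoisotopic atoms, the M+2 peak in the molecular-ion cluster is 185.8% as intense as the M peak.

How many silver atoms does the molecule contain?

2

The M+2/M ratio from n Ag atoms is n · q/p = n · 0.48161/0.51839.
n = 1.858 × 0.51839/0.48161 = 2.00 ≈ 2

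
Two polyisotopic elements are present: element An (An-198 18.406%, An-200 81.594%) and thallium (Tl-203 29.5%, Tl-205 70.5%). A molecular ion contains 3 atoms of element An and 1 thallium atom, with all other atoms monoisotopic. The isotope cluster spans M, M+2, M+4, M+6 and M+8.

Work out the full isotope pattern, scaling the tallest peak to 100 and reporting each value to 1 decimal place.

Element An pattern (n=3): 0.0062356 : 0.08292745 : 0.3676183 : 0.54321865
Thallium pattern (n=1): 0.2950 : 0.7050
Convolve the two distributions (both contribute in 2-u steps):
  M: 0.0062356×0.2950 = 0.001840
  M+2: 0.0062356×0.7050 + 0.08292745×0.2950 = 0.028860
  M+4: 0.08292745×0.7050 + 0.3676183×0.2950 = 0.166911
  M+6: 0.3676183×0.7050 + 0.54321865×0.2950 = 0.419420
  M+8: 0.54321865×0.7050 = 0.382969
Scale to base peak (0.419420) = 100: 0.4 : 6.9 : 39.8 : 100.0 : 91.3

0.4 : 6.9 : 39.8 : 100.0 : 91.3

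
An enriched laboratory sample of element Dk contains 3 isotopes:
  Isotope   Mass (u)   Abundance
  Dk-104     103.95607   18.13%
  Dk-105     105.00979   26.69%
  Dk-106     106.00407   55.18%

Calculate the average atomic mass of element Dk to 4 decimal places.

105.3674 u

Average mass = Σ (abundance × isotope mass) = 0.1813 × 103.95607 + 0.2669 × 105.00979 + 0.5518 × 106.00407
= 18.847235 + 28.027113 + 58.493046 = 105.367394 u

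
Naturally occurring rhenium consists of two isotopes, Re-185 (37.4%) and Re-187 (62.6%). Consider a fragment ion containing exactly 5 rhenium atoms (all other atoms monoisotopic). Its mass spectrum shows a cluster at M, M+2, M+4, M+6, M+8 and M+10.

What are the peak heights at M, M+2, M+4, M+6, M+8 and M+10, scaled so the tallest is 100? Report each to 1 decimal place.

Each Re atom is independently Re-185 (p = 0.374) or Re-187 (q = 0.626); the cluster is the binomial expansion (p + q)^5.
P(M) = 0.374^5 = 0.007317
P(M+2) = 5 × 0.374^4 × 0.626^1 = 0.061239
P(M+4) = 10 × 0.374^3 × 0.626^2 = 0.205005
P(M+6) = 10 × 0.374^2 × 0.626^3 = 0.343136
P(M+8) = 5 × 0.374^1 × 0.626^4 = 0.287170
P(M+10) = 0.626^5 = 0.096133
The M+6 peak is largest (0.343136); scaling to 100 gives 2.1 : 17.8 : 59.7 : 100.0 : 83.7 : 28.0.

2.1 : 17.8 : 59.7 : 100.0 : 83.7 : 28.0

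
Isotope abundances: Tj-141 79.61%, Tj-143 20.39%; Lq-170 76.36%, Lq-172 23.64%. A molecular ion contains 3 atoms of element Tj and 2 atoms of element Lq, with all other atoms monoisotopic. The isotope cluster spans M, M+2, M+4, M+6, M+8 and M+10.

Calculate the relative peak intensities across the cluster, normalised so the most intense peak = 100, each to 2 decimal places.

Element Tj pattern (n=3): 0.50454844 : 0.3876803 : 0.09929407 : 0.00847719
Element Lq pattern (n=2): 0.58308496 : 0.36103008 : 0.05588496
Convolve the two distributions (both contribute in 2-u steps):
  M: 0.50454844×0.58308496 = 0.294195
  M+2: 0.50454844×0.36103008 + 0.3876803×0.58308496 = 0.408208
  M+4: 0.50454844×0.05588496 + 0.3876803×0.36103008 + 0.09929407×0.58308496 = 0.226058
  M+6: 0.3876803×0.05588496 + 0.09929407×0.36103008 + 0.00847719×0.58308496 = 0.062457
  M+8: 0.09929407×0.05588496 + 0.00847719×0.36103008 = 0.008610
  M+10: 0.00847719×0.05588496 = 0.000474
Scale to base peak (0.408208) = 100: 72.07 : 100.00 : 55.38 : 15.30 : 2.11 : 0.12

72.07 : 100.00 : 55.38 : 15.30 : 2.11 : 0.12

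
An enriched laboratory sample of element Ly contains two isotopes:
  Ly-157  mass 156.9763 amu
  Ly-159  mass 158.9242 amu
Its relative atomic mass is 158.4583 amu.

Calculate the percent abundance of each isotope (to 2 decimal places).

Ly-157: 23.92%, Ly-159: 76.08%

Let x be the fractional abundance of Ly-157; then Ly-159 has abundance 1 − x.
156.9763·x + 158.9242·(1 − x) = 158.4583
(156.9763 − 158.9242)·x = 158.4583 − 158.9242
x = -0.4659 / -1.9479 = 0.23918 → 23.92% Ly-157, 76.08% Ly-159.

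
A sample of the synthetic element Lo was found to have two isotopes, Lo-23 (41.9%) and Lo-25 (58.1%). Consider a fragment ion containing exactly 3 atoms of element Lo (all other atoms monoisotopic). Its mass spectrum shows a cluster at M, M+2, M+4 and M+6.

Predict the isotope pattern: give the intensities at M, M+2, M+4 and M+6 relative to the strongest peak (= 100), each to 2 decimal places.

Expanding (0.419 + 0.581)^3:
P(M) = 0.419^3 = 0.073560
P(M+2) = 3 × 0.419^2 × 0.581^1 = 0.306003
P(M+4) = 3 × 0.419^1 × 0.581^2 = 0.424314
P(M+6) = 0.581^3 = 0.196123
The M+4 peak is largest (0.424314); scaling to 100 gives 17.34 : 72.12 : 100.00 : 46.22.

17.34 : 72.12 : 100.00 : 46.22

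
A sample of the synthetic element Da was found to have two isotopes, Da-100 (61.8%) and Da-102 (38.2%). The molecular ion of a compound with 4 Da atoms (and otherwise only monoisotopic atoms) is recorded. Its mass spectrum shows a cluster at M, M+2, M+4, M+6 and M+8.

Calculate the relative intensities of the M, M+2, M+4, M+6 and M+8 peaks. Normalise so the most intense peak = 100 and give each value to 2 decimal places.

40.45 : 100.00 : 92.72 : 38.21 : 5.90

The 4 Da atoms are independent, so intensities follow the terms of (0.618 + 0.382)^4.
P(M) = 0.618^4 = 0.145866
P(M+2) = 4 × 0.618^3 × 0.382^1 = 0.360652
P(M+4) = 6 × 0.618^2 × 0.382^2 = 0.334391
P(M+6) = 4 × 0.618^1 × 0.382^3 = 0.137797
P(M+8) = 0.382^4 = 0.021294
The M+2 peak is largest (0.360652); scaling to 100 gives 40.45 : 100.00 : 92.72 : 38.21 : 5.90.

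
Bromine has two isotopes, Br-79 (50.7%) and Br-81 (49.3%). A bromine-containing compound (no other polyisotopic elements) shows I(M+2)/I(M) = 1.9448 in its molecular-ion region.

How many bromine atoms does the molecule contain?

2

With n Br atoms, P(M+2)/P(M) = C(n,1)·p^(n−1)q / p^n = n·q/p = n · 0.493/0.507.
n = 1.9448 × 0.507/0.493 = 2.00 ≈ 2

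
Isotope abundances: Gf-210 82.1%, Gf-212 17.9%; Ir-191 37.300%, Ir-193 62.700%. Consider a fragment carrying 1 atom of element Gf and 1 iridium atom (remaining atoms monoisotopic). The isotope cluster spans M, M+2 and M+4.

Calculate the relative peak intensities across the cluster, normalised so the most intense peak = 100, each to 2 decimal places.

Element Gf pattern (n=1): 0.8210 : 0.1790
Iridium pattern (n=1): 0.3730 : 0.6270
Convolve the two distributions (both contribute in 2-u steps):
  M: 0.8210×0.3730 = 0.306233
  M+2: 0.8210×0.6270 + 0.1790×0.3730 = 0.581534
  M+4: 0.1790×0.6270 = 0.112233
Scale to base peak (0.581534) = 100: 52.66 : 100.00 : 19.30

52.66 : 100.00 : 19.30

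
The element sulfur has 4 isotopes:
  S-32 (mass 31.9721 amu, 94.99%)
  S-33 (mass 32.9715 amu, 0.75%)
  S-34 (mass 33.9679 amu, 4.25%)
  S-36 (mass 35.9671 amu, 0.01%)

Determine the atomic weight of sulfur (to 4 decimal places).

Ar = Σ fᵢ·mᵢ = 0.9499 × 31.9721 + 0.0075 × 32.9715 + 0.0425 × 33.9679 + 0.0001 × 35.9671
= 30.37030 + 0.24729 + 1.44364 + 0.00360 = 32.06483 amu

32.0648 amu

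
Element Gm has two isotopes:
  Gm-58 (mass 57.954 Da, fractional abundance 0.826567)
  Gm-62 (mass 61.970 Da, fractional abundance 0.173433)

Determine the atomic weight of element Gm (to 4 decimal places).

58.6505 Da

The abundance-weighted mean is 0.826567 × 57.954 + 0.173433 × 61.970
= 47.90286 + 10.74764 = 58.65050 Da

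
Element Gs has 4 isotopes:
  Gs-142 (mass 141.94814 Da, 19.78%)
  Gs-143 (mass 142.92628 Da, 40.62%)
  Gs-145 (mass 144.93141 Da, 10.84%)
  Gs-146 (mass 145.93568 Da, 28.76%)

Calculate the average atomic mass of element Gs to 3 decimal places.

143.816 Da

Ar = Σ fᵢ·mᵢ = 0.1978 × 141.94814 + 0.4062 × 142.92628 + 0.1084 × 144.93141 + 0.2876 × 145.93568
= 28.077342 + 58.056655 + 15.710565 + 41.971102 = 143.815664 Da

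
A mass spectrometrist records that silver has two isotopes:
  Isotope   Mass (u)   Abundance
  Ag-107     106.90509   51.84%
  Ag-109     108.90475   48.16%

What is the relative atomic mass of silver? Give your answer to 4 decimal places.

107.8681 u

Average mass = Σ (abundance × isotope mass) = 0.5184 × 106.90509 + 0.4816 × 108.90475
= 55.419599 + 52.448528 = 107.868127 u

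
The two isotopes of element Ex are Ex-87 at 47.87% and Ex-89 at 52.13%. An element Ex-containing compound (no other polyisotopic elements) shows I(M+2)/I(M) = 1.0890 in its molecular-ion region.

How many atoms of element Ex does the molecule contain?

1

For n independent Ex atoms, I(M+2)/I(M) = n · (abundance Ex-89) / (abundance Ex-87) = n · 0.5213/0.4787.
n = 1.0890 × 0.4787/0.5213 = 1.00 ≈ 1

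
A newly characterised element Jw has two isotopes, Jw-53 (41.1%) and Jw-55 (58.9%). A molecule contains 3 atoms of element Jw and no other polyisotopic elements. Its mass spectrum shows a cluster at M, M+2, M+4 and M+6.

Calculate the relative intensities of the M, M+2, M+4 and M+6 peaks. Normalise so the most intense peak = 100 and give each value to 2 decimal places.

16.23 : 69.78 : 100.00 : 47.77

The 3 Jw atoms are independent, so intensities follow the terms of (0.411 + 0.589)^3.
P(M) = 0.411^3 = 0.069427
P(M+2) = 3 × 0.411^2 × 0.589^1 = 0.298483
P(M+4) = 3 × 0.411^1 × 0.589^2 = 0.427754
P(M+6) = 0.589^3 = 0.204336
The M+4 peak is largest (0.427754); scaling to 100 gives 16.23 : 69.78 : 100.00 : 47.77.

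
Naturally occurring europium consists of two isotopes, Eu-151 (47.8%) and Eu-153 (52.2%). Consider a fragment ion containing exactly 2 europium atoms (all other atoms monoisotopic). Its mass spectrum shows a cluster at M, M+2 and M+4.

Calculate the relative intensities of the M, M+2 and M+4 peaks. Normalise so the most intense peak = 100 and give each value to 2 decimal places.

The 2 Eu atoms are independent, so intensities follow the terms of (0.478 + 0.522)^2.
P(M) = 0.478^2 = 0.228484
P(M+2) = 2 × 0.478^1 × 0.522^1 = 0.499032
P(M+4) = 0.522^2 = 0.272484
The M+2 peak is largest (0.499032); scaling to 100 gives 45.79 : 100.00 : 54.60.

45.79 : 100.00 : 54.60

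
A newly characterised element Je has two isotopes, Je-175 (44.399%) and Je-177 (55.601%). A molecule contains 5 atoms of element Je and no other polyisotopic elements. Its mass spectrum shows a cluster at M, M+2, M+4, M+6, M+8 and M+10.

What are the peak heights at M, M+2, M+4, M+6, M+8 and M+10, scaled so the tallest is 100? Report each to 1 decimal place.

5.1 : 31.9 : 79.9 : 100.0 : 62.6 : 15.7

The 5 Je atoms are independent, so intensities follow the terms of (0.44399 + 0.55601)^5.
P(M) = 0.44399^5 = 0.017253
P(M+2) = 5 × 0.44399^4 × 0.55601^1 = 0.108030
P(M+4) = 10 × 0.44399^3 × 0.55601^2 = 0.270573
P(M+6) = 10 × 0.44399^2 × 0.55601^3 = 0.338840
P(M+8) = 5 × 0.44399^1 × 0.55601^4 = 0.212165
P(M+10) = 0.55601^5 = 0.053139
The M+6 peak is largest (0.338840); scaling to 100 gives 5.1 : 31.9 : 79.9 : 100.0 : 62.6 : 15.7.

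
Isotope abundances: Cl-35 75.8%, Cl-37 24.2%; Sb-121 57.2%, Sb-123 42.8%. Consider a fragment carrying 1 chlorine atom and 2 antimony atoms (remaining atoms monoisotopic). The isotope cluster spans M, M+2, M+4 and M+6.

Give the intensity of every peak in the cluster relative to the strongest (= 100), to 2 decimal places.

55.07 : 100.00 : 57.15 : 9.84

Chlorine pattern (n=1): 0.7580 : 0.2420
Antimony pattern (n=2): 0.327184 : 0.489632 : 0.183184
Convolve the two distributions (both contribute in 2-u steps):
  M: 0.7580×0.327184 = 0.248005
  M+2: 0.7580×0.489632 + 0.2420×0.327184 = 0.450320
  M+4: 0.7580×0.183184 + 0.2420×0.489632 = 0.257344
  M+6: 0.2420×0.183184 = 0.044331
Scale to base peak (0.450320) = 100: 55.07 : 100.00 : 57.15 : 9.84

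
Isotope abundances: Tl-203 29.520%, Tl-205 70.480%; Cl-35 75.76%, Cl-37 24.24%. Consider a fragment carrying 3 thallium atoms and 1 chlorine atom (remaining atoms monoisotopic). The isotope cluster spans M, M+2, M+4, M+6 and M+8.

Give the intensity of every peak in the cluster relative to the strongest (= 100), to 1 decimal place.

Thallium pattern (n=3): 0.02572463 : 0.18425524 : 0.43991564 : 0.35010449
Chlorine pattern (n=1): 0.7576 : 0.2424
Convolve the two distributions (both contribute in 2-u steps):
  M: 0.02572463×0.7576 = 0.019489
  M+2: 0.02572463×0.2424 + 0.18425524×0.7576 = 0.145827
  M+4: 0.18425524×0.2424 + 0.43991564×0.7576 = 0.377944
  M+6: 0.43991564×0.2424 + 0.35010449×0.7576 = 0.371875
  M+8: 0.35010449×0.2424 = 0.084865
Scale to base peak (0.377944) = 100: 5.2 : 38.6 : 100.0 : 98.4 : 22.5

5.2 : 38.6 : 100.0 : 98.4 : 22.5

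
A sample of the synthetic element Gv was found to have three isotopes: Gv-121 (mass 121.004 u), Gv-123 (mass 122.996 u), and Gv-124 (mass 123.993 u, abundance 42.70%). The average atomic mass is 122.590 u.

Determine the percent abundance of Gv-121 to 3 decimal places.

41.753%

The remaining 57.30% is split between Gv-121 (fraction x) and Gv-123 (fraction 0.5730 − x).
Substituting: 121.004x + 122.996(0.5730 − x) = 69.644989
(121.004 − 122.996)x = -0.831719  ⇒  x = 0.41753, y = 0.15547
Gv-121: 41.753%, Gv-123: 15.547%.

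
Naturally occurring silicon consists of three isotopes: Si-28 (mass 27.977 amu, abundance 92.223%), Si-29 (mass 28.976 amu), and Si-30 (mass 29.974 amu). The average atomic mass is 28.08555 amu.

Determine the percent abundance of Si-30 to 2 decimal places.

3.09%

Let x and y be the fractions of Si-29 and Si-30. Then x + y = 1 − 0.92223 = 0.07777 and 28.976x + 29.974y = 28.08555 − 0.92223×27.977 = 2.28432129.
Substituting: 28.976x + 29.974(0.07777 − x) = 2.28432129
(28.976 − 29.974)x = -0.04675669  ⇒  x = 0.04685, y = 0.03092
Si-29: 4.69%, Si-30: 3.09%.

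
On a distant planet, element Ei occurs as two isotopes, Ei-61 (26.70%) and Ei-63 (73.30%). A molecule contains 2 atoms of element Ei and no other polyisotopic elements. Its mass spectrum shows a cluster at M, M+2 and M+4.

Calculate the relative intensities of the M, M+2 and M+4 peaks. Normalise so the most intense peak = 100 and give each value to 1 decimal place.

Each Ei atom is independently Ei-61 (p = 0.2670) or Ei-63 (q = 0.7330); the cluster is the binomial expansion (p + q)^2.
P(M) = 0.2670^2 = 0.071289
P(M+2) = 2 × 0.2670^1 × 0.7330^1 = 0.391422
P(M+4) = 0.7330^2 = 0.537289
The M+4 peak is largest (0.537289); scaling to 100 gives 13.3 : 72.9 : 100.0.

13.3 : 72.9 : 100.0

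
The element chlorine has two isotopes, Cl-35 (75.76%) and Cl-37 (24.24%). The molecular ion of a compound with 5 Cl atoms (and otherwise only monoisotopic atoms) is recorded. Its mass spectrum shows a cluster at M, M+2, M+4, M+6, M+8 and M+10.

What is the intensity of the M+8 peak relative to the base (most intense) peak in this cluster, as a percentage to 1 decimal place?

3.3%

Term probabilities: M 0.2496, M+2 0.3993, M+4 0.2555, M+6 0.0817, M+8 0.0131, M+10 0.0008. Base peak = M+2.
P(M+2) = C(5,1) × 0.7576^4 × 0.2424^1 = 5 × 0.32942751 × 0.2424 = 0.399266 (base)
P(M+8) = C(5,4) × 0.7576^1 × 0.2424^4 = 5 × 0.7576 × 0.00345247 = 0.013078
Relative intensity = 0.013078 / 0.399266 × 100 = 3.3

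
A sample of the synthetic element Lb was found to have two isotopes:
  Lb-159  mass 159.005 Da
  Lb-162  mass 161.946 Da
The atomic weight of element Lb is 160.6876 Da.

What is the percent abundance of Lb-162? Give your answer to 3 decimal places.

57.212%

Writing the weighted mean with unknown fraction x of Lb-159:
159.005·x + 161.946·(1 − x) = 160.6876
(159.005 − 161.946)·x = 160.6876 − 161.946
x = -1.2584 / -2.941 = 0.42788 → 42.788% Lb-159, 57.212% Lb-162.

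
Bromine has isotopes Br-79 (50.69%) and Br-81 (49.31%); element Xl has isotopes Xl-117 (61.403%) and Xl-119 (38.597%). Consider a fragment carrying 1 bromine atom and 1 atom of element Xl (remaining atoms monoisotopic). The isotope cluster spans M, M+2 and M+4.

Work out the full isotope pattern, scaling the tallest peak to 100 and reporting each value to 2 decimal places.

Bromine pattern (n=1): 0.5069 : 0.4931
Element Xl pattern (n=1): 0.61403 : 0.38597
Convolve the two distributions (both contribute in 2-u steps):
  M: 0.5069×0.61403 = 0.311252
  M+2: 0.5069×0.38597 + 0.4931×0.61403 = 0.498426
  M+4: 0.4931×0.38597 = 0.190322
Scale to base peak (0.498426) = 100: 62.45 : 100.00 : 38.18

62.45 : 100.00 : 38.18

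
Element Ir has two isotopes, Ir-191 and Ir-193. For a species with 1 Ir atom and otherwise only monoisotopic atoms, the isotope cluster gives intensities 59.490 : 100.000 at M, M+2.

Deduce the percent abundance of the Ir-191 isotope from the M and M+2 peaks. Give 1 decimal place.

37.3%

If p is the fraction of Ir that is Ir-191, then I(M+2)/I(M) = [C(1,1)·p^0·(1−p)] / p^1 = 1·(1−p)/p = 100.000/59.490 = 1.6810
(1−p)/p = 1.6810/1 = 1.6810  ⇒  p = 1/(1 + 1.6810) = 0.3730
Ir-191: 37.3%, Ir-193: 62.7%.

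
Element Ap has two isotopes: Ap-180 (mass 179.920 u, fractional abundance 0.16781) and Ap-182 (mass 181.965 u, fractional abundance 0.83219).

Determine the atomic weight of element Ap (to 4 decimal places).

Average mass = Σ (abundance × isotope mass) = 0.16781 × 179.920 + 0.83219 × 181.965
= 30.19238 + 151.42945 = 181.62183 u

181.6218 u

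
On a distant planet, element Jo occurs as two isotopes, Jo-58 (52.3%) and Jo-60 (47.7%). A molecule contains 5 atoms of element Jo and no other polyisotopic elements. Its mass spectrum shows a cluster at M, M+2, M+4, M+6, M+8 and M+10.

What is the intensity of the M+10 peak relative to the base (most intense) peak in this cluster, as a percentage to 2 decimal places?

Term probabilities: M 0.0391, M+2 0.1784, M+4 0.3255, M+6 0.2969, M+8 0.1354, M+10 0.0247. Base peak = M+4.
P(M+4) = C(5,2) × 0.523^3 × 0.477^2 = 10 × 0.14305567 × 0.227529 = 0.325493 (base)
P(M+10) = C(5,5) × 0.523^0 × 0.477^5 = 1 × 1.0000 × 0.02469403 = 0.024694
Relative intensity = 0.024694 / 0.325493 × 100 = 7.59

7.59%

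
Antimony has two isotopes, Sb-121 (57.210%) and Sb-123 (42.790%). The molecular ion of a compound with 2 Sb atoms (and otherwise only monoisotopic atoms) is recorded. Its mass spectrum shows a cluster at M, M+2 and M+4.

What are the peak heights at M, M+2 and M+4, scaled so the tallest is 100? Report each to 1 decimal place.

The 2 Sb atoms are independent, so intensities follow the terms of (0.57210 + 0.42790)^2.
P(M) = 0.57210^2 = 0.327298
P(M+2) = 2 × 0.57210^1 × 0.42790^1 = 0.489603
P(M+4) = 0.42790^2 = 0.183098
The M+2 peak is largest (0.489603); scaling to 100 gives 66.8 : 100.0 : 37.4.

66.8 : 100.0 : 37.4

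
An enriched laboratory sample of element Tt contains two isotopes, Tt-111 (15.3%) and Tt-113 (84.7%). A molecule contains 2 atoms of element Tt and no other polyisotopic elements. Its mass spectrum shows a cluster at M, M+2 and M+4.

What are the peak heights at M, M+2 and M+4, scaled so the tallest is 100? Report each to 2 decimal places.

The 2 Tt atoms are independent, so intensities follow the terms of (0.153 + 0.847)^2.
P(M) = 0.153^2 = 0.023409
P(M+2) = 2 × 0.153^1 × 0.847^1 = 0.259182
P(M+4) = 0.847^2 = 0.717409
The M+4 peak is largest (0.717409); scaling to 100 gives 3.26 : 36.13 : 100.00.

3.26 : 36.13 : 100.00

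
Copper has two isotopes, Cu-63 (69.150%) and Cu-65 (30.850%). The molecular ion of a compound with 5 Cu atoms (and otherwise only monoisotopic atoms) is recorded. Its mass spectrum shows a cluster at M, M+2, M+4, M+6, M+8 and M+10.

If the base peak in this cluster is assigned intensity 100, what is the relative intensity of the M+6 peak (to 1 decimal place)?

Term probabilities: M 0.1581, M+2 0.3527, M+4 0.3147, M+6 0.1404, M+8 0.0313, M+10 0.0028. Base peak = M+2.
P(M+2) = C(5,1) × 0.69150^4 × 0.30850^1 = 5 × 0.2286487 × 0.3085 = 0.352691 (base)
P(M+6) = C(5,3) × 0.69150^2 × 0.30850^3 = 10 × 0.47817225 × 0.02936064 = 0.140394
Relative intensity = 0.140394 / 0.352691 × 100 = 39.8

39.8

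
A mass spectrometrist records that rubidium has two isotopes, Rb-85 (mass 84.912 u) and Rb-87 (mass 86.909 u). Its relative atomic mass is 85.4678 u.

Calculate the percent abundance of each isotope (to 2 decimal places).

Rb-85: 72.17%, Rb-87: 27.83%

Writing the weighted mean with unknown fraction x of Rb-85:
84.912·x + 86.909·(1 − x) = 85.4678
(84.912 − 86.909)·x = 85.4678 − 86.909
x = -1.4412 / -1.997 = 0.72168 → 72.17% Rb-85, 27.83% Rb-87.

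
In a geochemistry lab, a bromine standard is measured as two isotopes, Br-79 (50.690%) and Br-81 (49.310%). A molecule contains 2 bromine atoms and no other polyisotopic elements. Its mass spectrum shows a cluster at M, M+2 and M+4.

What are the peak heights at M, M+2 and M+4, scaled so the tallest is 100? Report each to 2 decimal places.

51.40 : 100.00 : 48.64

Expanding (0.50690 + 0.49310)^2:
P(M) = 0.50690^2 = 0.256948
P(M+2) = 2 × 0.50690^1 × 0.49310^1 = 0.499905
P(M+4) = 0.49310^2 = 0.243148
The M+2 peak is largest (0.499905); scaling to 100 gives 51.40 : 100.00 : 48.64.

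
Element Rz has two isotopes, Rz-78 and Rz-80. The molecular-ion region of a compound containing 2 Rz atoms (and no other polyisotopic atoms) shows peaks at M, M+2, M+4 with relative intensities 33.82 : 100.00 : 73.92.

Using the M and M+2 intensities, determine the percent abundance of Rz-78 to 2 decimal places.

40.35%

Let p = fractional abundance of Rz-78. I(M+2)/I(M) = [C(2,1)·p^1·(1−p)] / p^2 = 2·(1−p)/p = 100.00/33.82 = 2.9568
(1−p)/p = 2.9568/2 = 1.4784  ⇒  p = 1/(1 + 1.4784) = 0.4035
Rz-78: 40.35%, Rz-80: 59.65%.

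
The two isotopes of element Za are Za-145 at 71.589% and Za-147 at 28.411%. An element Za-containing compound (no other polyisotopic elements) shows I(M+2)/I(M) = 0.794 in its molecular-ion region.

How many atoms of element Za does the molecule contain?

2

With n Za atoms, P(M+2)/P(M) = C(n,1)·p^(n−1)q / p^n = n·q/p = n · 0.28411/0.71589.
n = 0.794 × 0.71589/0.28411 = 2.00 ≈ 2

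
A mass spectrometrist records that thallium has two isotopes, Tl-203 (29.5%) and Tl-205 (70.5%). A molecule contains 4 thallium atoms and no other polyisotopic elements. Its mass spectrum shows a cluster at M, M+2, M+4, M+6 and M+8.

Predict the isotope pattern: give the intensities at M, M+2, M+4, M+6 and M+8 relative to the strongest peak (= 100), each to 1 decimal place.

1.8 : 17.5 : 62.8 : 100.0 : 59.7

Each Tl atom is independently Tl-203 (p = 0.295) or Tl-205 (q = 0.705); the cluster is the binomial expansion (p + q)^4.
P(M) = 0.295^4 = 0.007573
P(M+2) = 4 × 0.295^3 × 0.705^1 = 0.072396
P(M+4) = 6 × 0.295^2 × 0.705^2 = 0.259522
P(M+6) = 4 × 0.295^1 × 0.705^3 = 0.413475
P(M+8) = 0.705^4 = 0.247034
The M+6 peak is largest (0.413475); scaling to 100 gives 1.8 : 17.5 : 62.8 : 100.0 : 59.7.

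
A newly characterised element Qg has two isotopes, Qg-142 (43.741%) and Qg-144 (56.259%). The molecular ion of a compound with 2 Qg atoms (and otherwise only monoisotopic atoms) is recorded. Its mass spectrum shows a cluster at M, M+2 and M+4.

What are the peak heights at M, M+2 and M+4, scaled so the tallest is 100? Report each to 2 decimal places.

38.87 : 100.00 : 64.31

Each Qg atom is independently Qg-142 (p = 0.43741) or Qg-144 (q = 0.56259); the cluster is the binomial expansion (p + q)^2.
P(M) = 0.43741^2 = 0.191328
P(M+2) = 2 × 0.43741^1 × 0.56259^1 = 0.492165
P(M+4) = 0.56259^2 = 0.316508
The M+2 peak is largest (0.492165); scaling to 100 gives 38.87 : 100.00 : 64.31.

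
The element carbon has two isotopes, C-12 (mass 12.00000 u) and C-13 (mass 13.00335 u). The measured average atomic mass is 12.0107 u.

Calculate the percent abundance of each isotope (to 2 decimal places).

Writing the weighted mean with unknown fraction x of C-12:
12.00000·x + 13.00335·(1 − x) = 12.0107
(12.00000 − 13.00335)·x = 12.0107 − 13.00335
x = -0.99265 / -1.00335 = 0.98934 → 98.93% C-12, 1.07% C-13.

C-12: 98.93%, C-13: 1.07%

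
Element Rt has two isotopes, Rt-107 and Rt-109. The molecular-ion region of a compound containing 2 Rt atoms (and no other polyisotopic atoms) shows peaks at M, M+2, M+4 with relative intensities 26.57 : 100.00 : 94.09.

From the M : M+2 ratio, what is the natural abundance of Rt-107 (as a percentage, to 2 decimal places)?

Write p for the Rt-107 fraction. I(M+2)/I(M) = [C(2,1)·p^1·(1−p)] / p^2 = 2·(1−p)/p = 100.00/26.57 = 3.7636
(1−p)/p = 3.7636/2 = 1.8818  ⇒  p = 1/(1 + 1.8818) = 0.3470
Rt-107: 34.70%, Rt-109: 65.30%.

34.70%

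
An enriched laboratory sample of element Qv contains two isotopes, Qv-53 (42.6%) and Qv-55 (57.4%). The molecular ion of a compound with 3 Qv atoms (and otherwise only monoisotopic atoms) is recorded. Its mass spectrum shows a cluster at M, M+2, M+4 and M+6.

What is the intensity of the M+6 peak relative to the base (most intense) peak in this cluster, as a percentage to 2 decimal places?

Binomial terms of (0.426 + 0.574)^3: M 0.0773, M+2 0.3125, M+4 0.4211, M+6 0.1891 → M+4 is the base peak.
P(M+4) = C(3,2) × 0.426^1 × 0.574^2 = 3 × 0.4260 × 0.329476 = 0.421070 (base)
P(M+6) = C(3,3) × 0.426^0 × 0.574^3 = 1 × 1.0000 × 0.18911922 = 0.189119
Relative intensity = 0.189119 / 0.421070 × 100 = 44.91

44.91%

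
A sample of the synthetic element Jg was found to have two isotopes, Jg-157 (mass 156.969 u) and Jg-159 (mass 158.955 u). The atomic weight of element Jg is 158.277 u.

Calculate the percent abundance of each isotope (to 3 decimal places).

Jg-157: 34.139%, Jg-159: 65.861%

With x = fraction of Jg-157 (so Jg-159 is 1 − x):
156.969·x + 158.955·(1 − x) = 158.277
(156.969 − 158.955)·x = 158.277 − 158.955
x = -0.678 / -1.986 = 0.34139 → 34.139% Jg-157, 65.861% Jg-159.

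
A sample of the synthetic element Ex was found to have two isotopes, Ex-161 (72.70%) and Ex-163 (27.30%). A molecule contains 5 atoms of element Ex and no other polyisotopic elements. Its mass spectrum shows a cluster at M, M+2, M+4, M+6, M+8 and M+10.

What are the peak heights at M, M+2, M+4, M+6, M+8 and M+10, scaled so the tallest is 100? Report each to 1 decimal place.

The 5 Ex atoms are independent, so intensities follow the terms of (0.7270 + 0.2730)^5.
P(M) = 0.7270^5 = 0.203082
P(M+2) = 5 × 0.7270^4 × 0.2730^1 = 0.381303
P(M+4) = 10 × 0.7270^3 × 0.2730^2 = 0.286371
P(M+6) = 10 × 0.7270^2 × 0.2730^3 = 0.107537
P(M+8) = 5 × 0.7270^1 × 0.2730^4 = 0.020191
P(M+10) = 0.2730^5 = 0.001516
The M+2 peak is largest (0.381303); scaling to 100 gives 53.3 : 100.0 : 75.1 : 28.2 : 5.3 : 0.4.

53.3 : 100.0 : 75.1 : 28.2 : 5.3 : 0.4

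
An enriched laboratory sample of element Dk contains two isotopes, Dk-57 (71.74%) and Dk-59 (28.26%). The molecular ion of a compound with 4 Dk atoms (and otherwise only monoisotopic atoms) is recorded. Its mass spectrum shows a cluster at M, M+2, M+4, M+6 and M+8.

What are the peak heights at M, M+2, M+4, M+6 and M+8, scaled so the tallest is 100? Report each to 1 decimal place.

The 4 Dk atoms are independent, so intensities follow the terms of (0.7174 + 0.2826)^4.
P(M) = 0.7174^4 = 0.264878
P(M+2) = 4 × 0.7174^3 × 0.2826^1 = 0.417365
P(M+4) = 6 × 0.7174^2 × 0.2826^2 = 0.246614
P(M+6) = 4 × 0.7174^1 × 0.2826^3 = 0.064765
P(M+8) = 0.2826^4 = 0.006378
The M+2 peak is largest (0.417365); scaling to 100 gives 63.5 : 100.0 : 59.1 : 15.5 : 1.5.

63.5 : 100.0 : 59.1 : 15.5 : 1.5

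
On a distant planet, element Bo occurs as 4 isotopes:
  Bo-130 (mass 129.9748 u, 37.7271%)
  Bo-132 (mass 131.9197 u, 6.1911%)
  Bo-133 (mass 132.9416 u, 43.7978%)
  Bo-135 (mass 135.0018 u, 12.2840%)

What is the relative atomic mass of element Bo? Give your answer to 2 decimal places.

Average mass = Σ (abundance × isotope mass) = 0.377271 × 129.9748 + 0.061911 × 131.9197 + 0.437978 × 132.9416 + 0.122840 × 135.0018
= 49.03572 + 8.16728 + 58.22550 + 16.58362 = 132.01212 u

132.01 u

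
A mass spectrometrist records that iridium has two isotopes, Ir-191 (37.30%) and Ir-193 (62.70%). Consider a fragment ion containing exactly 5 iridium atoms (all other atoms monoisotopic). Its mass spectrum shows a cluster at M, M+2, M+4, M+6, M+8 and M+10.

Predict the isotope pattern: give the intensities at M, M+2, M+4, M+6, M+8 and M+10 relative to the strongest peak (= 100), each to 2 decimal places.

2.11 : 17.70 : 59.49 : 100.00 : 84.05 : 28.26

The 5 Ir atoms are independent, so intensities follow the terms of (0.3730 + 0.6270)^5.
P(M) = 0.3730^5 = 0.007220
P(M+2) = 5 × 0.3730^4 × 0.6270^1 = 0.060684
P(M+4) = 10 × 0.3730^3 × 0.6270^2 = 0.204015
P(M+6) = 10 × 0.3730^2 × 0.6270^3 = 0.342942
P(M+8) = 5 × 0.3730^1 × 0.6270^4 = 0.288237
P(M+10) = 0.6270^5 = 0.096903
The M+6 peak is largest (0.342942); scaling to 100 gives 2.11 : 17.70 : 59.49 : 100.00 : 84.05 : 28.26.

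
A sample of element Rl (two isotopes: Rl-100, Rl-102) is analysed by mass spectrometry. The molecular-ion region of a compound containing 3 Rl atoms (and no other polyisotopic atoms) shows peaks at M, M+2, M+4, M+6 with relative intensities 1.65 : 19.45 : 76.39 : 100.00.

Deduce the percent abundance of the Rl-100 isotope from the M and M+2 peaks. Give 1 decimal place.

20.3%

Let p = fractional abundance of Rl-100. I(M+2)/I(M) = [C(3,1)·p^2·(1−p)] / p^3 = 3·(1−p)/p = 19.45/1.65 = 11.7879
(1−p)/p = 11.7879/3 = 3.9293  ⇒  p = 1/(1 + 3.9293) = 0.2029
Rl-100: 20.3%, Rl-102: 79.7%.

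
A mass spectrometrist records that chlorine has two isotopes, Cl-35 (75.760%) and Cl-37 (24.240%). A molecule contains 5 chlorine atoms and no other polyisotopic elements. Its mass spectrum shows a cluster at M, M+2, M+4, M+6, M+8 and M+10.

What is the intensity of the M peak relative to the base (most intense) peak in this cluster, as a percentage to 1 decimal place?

62.5%

Binomial terms of (0.75760 + 0.24240)^5: M 0.2496, M+2 0.3993, M+4 0.2555, M+6 0.0817, M+8 0.0131, M+10 0.0008 → M+2 is the base peak.
P(M+2) = C(5,1) × 0.75760^4 × 0.24240^1 = 5 × 0.32942751 × 0.2424 = 0.399266 (base)
P(M) = C(5,0) × 0.75760^5 × 0.24240^0 = 1 × 0.24957428 × 1.0000 = 0.249574
Relative intensity = 0.249574 / 0.399266 × 100 = 62.5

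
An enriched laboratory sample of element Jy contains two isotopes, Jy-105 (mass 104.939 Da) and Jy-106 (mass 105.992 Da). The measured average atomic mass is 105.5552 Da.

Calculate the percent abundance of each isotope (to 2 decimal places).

Jy-105: 41.48%, Jy-106: 58.52%

Writing the weighted mean with unknown fraction x of Jy-105:
104.939·x + 105.992·(1 − x) = 105.5552
(104.939 − 105.992)·x = 105.5552 − 105.992
x = -0.4368 / -1.053 = 0.41481 → 41.48% Jy-105, 58.52% Jy-106.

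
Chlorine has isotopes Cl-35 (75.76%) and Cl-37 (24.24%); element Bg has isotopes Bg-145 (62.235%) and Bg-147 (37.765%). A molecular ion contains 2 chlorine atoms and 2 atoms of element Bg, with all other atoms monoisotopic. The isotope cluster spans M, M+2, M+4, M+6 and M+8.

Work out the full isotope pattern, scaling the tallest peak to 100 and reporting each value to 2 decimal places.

Chlorine pattern (n=2): 0.57395776 : 0.36728448 : 0.05875776
Element Bg pattern (n=2): 0.38731952 : 0.47006096 : 0.14261952
Convolve the two distributions (both contribute in 2-u steps):
  M: 0.57395776×0.38731952 = 0.222305
  M+2: 0.57395776×0.47006096 + 0.36728448×0.38731952 = 0.412052
  M+4: 0.57395776×0.14261952 + 0.36728448×0.47006096 + 0.05875776×0.38731952 = 0.277262
  M+6: 0.36728448×0.14261952 + 0.05875776×0.47006096 = 0.080002
  M+8: 0.05875776×0.14261952 = 0.008380
Scale to base peak (0.412052) = 100: 53.95 : 100.00 : 67.29 : 19.42 : 2.03

53.95 : 100.00 : 67.29 : 19.42 : 2.03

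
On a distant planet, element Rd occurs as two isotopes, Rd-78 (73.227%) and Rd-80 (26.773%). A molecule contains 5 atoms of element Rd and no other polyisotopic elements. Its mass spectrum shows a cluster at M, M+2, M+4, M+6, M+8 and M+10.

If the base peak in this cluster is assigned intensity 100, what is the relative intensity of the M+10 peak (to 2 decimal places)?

0.36

Term probabilities: M 0.2106, M+2 0.3849, M+4 0.2815, M+6 0.1029, M+8 0.0188, M+10 0.0014. Base peak = M+2.
P(M+2) = C(5,1) × 0.73227^4 × 0.26773^1 = 5 × 0.28753119 × 0.26773 = 0.384904 (base)
P(M+10) = C(5,5) × 0.73227^0 × 0.26773^5 = 1 × 1.0000 × 0.00137558 = 0.001376
Relative intensity = 0.001376 / 0.384904 × 100 = 0.36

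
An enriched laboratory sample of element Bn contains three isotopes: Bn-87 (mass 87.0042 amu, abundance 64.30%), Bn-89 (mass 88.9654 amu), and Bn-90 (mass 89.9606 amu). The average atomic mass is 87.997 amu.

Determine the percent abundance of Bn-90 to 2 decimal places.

29.41%

Let x and y be the fractions of Bn-89 and Bn-90. Then x + y = 1 − 0.6430 = 0.3570 and 88.9654x + 89.9606y = 87.997 − 0.6430×87.0042 = 32.0532994.
Substituting: 88.9654x + 89.9606(0.3570 − x) = 32.0532994
(88.9654 − 89.9606)x = -0.0626348  ⇒  x = 0.06294, y = 0.29406
Bn-89: 6.29%, Bn-90: 29.41%.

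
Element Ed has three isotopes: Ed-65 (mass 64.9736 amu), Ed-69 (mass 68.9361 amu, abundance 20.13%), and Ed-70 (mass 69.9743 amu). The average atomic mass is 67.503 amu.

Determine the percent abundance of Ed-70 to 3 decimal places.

34.630%

The remaining 79.87% is split between Ed-65 (fraction x) and Ed-70 (fraction 0.7987 − x).
Substituting: 64.9736x + 69.9743(0.7987 − x) = 53.62616307
(64.9736 − 69.9743)x = -2.26231034  ⇒  x = 0.45240, y = 0.34630
Ed-65: 45.240%, Ed-70: 34.630%.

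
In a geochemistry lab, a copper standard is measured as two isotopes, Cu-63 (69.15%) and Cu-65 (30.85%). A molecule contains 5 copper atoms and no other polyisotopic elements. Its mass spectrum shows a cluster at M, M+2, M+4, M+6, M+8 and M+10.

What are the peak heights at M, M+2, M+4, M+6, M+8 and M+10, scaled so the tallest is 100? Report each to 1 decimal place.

44.8 : 100.0 : 89.2 : 39.8 : 8.9 : 0.8

The 5 Cu atoms are independent, so intensities follow the terms of (0.6915 + 0.3085)^5.
P(M) = 0.6915^5 = 0.158111
P(M+2) = 5 × 0.6915^4 × 0.3085^1 = 0.352691
P(M+4) = 10 × 0.6915^3 × 0.3085^2 = 0.314693
P(M+6) = 10 × 0.6915^2 × 0.3085^3 = 0.140394
P(M+8) = 5 × 0.6915^1 × 0.3085^4 = 0.031317
P(M+10) = 0.3085^5 = 0.002794
The M+2 peak is largest (0.352691); scaling to 100 gives 44.8 : 100.0 : 89.2 : 39.8 : 8.9 : 0.8.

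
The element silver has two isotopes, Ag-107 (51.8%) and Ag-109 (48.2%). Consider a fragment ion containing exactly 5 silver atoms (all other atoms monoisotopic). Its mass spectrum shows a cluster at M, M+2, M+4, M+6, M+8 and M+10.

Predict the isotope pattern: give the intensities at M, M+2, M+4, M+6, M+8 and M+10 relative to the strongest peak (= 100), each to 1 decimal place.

11.5 : 53.7 : 100.0 : 93.1 : 43.3 : 8.1

Expanding (0.518 + 0.482)^5:
P(M) = 0.518^5 = 0.037295
P(M+2) = 5 × 0.518^4 × 0.482^1 = 0.173515
P(M+4) = 10 × 0.518^3 × 0.482^2 = 0.322911
P(M+6) = 10 × 0.518^2 × 0.482^3 = 0.300470
P(M+8) = 5 × 0.518^1 × 0.482^4 = 0.139794
P(M+10) = 0.482^5 = 0.026016
The M+4 peak is largest (0.322911); scaling to 100 gives 11.5 : 53.7 : 100.0 : 93.1 : 43.3 : 8.1.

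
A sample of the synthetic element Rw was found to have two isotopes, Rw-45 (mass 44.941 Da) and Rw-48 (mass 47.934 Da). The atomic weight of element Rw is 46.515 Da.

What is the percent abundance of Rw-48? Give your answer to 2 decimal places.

Writing the weighted mean with unknown fraction x of Rw-45:
44.941·x + 47.934·(1 − x) = 46.515
(44.941 − 47.934)·x = 46.515 − 47.934
x = -1.419 / -2.993 = 0.47411 → 47.41% Rw-45, 52.59% Rw-48.

52.59%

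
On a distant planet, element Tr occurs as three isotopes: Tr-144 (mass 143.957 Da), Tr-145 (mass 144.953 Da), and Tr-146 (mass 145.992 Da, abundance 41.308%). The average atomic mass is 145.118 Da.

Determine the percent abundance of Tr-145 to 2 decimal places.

32.17%

Let x and y be the fractions of Tr-144 and Tr-145. Then x + y = 1 − 0.41308 = 0.58692 and 143.957x + 144.953y = 145.118 − 0.41308×145.992 = 84.81162464.
Substituting: 143.957x + 144.953(0.58692 − x) = 84.81162464
(143.957 − 144.953)x = -0.26419012  ⇒  x = 0.26525, y = 0.32167
Tr-144: 26.53%, Tr-145: 32.17%.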